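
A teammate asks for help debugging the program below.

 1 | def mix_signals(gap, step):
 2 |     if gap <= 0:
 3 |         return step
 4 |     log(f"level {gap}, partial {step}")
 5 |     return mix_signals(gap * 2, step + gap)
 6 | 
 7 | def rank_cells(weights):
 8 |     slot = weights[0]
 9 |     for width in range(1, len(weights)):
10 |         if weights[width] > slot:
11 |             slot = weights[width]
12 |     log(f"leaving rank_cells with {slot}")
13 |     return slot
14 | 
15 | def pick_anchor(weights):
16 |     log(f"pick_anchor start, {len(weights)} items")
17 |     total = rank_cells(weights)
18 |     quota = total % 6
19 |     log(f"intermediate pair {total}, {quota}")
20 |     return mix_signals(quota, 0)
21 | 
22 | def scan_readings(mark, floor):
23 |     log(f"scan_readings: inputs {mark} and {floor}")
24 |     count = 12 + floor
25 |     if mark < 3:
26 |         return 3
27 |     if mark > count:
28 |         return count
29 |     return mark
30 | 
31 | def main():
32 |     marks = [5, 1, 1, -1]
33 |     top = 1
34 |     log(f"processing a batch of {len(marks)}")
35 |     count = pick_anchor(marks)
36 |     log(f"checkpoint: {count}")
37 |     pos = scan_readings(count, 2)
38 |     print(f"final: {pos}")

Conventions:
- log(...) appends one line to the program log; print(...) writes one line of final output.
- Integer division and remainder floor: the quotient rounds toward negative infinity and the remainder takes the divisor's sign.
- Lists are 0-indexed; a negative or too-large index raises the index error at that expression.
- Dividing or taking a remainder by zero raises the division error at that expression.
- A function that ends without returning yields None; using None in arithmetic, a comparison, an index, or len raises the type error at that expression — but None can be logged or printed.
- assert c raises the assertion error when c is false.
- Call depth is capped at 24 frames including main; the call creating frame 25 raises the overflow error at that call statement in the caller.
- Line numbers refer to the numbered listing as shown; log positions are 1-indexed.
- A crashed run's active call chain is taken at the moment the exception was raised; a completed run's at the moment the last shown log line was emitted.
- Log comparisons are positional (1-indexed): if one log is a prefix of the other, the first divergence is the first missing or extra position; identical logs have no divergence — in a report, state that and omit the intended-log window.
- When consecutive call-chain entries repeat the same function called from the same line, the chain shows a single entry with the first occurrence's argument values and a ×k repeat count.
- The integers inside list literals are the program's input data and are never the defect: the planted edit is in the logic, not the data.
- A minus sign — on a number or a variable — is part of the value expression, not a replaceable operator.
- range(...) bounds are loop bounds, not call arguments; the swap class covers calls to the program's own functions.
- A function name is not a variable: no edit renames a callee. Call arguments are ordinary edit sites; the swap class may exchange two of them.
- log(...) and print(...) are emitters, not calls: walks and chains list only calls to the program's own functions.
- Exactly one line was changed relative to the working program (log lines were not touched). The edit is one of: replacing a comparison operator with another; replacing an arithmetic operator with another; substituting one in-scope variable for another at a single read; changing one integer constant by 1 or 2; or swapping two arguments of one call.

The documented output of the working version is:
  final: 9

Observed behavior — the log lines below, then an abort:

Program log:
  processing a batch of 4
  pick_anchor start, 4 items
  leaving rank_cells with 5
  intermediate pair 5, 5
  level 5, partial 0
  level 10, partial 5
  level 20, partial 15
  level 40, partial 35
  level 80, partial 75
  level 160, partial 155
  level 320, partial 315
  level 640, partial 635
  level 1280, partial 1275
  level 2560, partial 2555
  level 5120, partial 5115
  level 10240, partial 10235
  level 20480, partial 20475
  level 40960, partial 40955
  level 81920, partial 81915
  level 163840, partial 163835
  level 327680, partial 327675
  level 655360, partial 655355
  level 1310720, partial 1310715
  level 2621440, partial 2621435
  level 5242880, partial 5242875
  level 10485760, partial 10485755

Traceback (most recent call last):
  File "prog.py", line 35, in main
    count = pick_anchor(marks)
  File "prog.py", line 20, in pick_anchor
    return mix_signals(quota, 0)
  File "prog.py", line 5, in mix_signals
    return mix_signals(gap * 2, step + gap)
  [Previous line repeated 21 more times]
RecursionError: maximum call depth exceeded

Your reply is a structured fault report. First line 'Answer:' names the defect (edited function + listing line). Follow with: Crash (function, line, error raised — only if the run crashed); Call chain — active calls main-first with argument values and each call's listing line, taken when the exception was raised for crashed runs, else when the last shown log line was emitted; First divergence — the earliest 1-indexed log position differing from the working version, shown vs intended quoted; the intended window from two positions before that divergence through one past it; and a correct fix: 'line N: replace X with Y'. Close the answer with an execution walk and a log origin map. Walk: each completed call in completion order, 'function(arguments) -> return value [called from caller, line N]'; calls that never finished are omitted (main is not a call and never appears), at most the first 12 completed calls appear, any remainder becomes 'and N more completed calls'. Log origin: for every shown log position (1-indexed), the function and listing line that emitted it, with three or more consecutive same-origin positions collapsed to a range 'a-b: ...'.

Answer: the defect is in mix_signals at line 5.
Key observation: Position 6 is the first bad log line: 'level 10, partial 5' should read 'level 3, partial 5'.
Crash: mix_signals, line 5, RecursionError.
Call chain: main -> pick_anchor([5, 1, 1, -1]) (called at line 35) -> mix_signals(5, 0) (called at line 20) -> mix_signals(10, 5) (called at line 5) ×21.
First divergence: position 6 — the shown line 'level 10, partial 5' should read 'level 3, partial 5'.
Intended log window:
  4: intermediate pair 5, 5
  5: level 5, partial 0
  6: level 3, partial 5
  7: level 1, partial 8
Execution walk:
  rank_cells([5, 1, 1, -1]) -> 5  [called from pick_anchor, line 17]
Log line origins:
  1: emitted by main (line 34)
  2: emitted by pick_anchor (line 16)
  3: emitted by rank_cells (line 12)
  4: emitted by pick_anchor (line 19)
  5-26: emitted by mix_signals (line 4)
A correct fix: line 5: replace `*` with `-`.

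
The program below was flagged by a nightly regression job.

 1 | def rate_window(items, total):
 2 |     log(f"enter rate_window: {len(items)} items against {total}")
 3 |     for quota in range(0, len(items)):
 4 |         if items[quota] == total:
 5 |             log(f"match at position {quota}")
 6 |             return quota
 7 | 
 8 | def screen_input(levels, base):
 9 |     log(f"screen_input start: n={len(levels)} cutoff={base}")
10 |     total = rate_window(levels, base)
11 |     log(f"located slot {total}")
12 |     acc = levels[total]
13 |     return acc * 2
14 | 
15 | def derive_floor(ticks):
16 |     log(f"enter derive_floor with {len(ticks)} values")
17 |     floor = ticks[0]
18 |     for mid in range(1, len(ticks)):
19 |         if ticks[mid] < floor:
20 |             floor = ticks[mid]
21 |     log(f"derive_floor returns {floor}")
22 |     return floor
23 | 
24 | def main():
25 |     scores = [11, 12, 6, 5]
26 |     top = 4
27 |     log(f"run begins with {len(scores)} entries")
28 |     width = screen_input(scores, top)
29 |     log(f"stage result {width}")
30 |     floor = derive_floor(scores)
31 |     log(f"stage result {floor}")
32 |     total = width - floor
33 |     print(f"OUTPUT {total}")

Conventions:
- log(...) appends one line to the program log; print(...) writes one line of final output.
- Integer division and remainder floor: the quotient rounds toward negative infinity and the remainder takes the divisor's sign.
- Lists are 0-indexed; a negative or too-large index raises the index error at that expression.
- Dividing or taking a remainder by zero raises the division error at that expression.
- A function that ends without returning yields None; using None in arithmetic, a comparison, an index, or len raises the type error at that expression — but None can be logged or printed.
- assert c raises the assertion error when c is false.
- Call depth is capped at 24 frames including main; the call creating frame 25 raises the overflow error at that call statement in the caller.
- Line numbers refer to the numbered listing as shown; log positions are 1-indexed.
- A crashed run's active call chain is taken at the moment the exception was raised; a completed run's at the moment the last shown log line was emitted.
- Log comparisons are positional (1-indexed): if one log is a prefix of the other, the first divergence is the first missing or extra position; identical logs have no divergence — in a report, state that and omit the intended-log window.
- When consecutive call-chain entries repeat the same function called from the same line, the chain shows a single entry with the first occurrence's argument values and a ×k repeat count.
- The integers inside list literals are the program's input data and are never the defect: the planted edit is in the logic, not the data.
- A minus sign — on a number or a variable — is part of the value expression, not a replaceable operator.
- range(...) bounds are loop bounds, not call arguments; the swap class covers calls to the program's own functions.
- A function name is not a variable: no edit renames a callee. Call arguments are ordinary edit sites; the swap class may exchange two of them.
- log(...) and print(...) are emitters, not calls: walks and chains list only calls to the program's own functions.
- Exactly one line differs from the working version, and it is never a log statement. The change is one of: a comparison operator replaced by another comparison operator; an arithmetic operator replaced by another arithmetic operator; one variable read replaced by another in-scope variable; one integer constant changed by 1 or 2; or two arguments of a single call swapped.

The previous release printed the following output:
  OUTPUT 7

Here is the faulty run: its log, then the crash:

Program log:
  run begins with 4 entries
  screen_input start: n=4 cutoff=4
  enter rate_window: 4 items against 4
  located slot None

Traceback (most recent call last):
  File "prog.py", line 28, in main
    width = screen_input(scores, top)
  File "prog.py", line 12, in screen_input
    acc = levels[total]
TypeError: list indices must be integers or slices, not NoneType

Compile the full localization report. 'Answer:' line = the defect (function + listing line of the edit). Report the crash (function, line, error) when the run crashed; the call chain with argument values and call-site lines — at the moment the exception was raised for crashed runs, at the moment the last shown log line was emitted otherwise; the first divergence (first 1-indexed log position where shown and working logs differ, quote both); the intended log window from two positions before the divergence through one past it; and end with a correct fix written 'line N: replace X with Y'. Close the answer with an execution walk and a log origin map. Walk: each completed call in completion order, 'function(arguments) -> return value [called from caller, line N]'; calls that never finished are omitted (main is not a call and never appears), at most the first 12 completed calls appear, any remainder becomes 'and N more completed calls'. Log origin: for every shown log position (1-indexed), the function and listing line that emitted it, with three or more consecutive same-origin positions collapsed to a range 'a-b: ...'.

Answer: the defect is in main at line 26.
The tell: Everything matches until log position 2, which reads 'screen_input start: n=4 cutoff=4' in place of 'screen_input start: n=4 cutoff=6'.
Crash: screen_input, line 12, TypeError.
Call chain: main -> screen_input([11, 12, 6, 5], 4) (called at line 28).
First divergence: at position 2 the run shows 'screen_input start: n=4 cutoff=4' where the working version logs 'screen_input start: n=4 cutoff=6'.
Intended log window:
  1: run begins with 4 entries
  2: screen_input start: n=4 cutoff=6
  3: enter rate_window: 4 items against 6
Execution walk:
  rate_window([11, 12, 6, 5], 4) -> None  [called from screen_input, line 10]
Log line origins:
  1: emitted by main (line 27)
  2: emitted by screen_input (line 9)
  3: emitted by rate_window (line 2)
  4: emitted by screen_input (line 11)
A correct fix: line 26: replace `4` with `6`.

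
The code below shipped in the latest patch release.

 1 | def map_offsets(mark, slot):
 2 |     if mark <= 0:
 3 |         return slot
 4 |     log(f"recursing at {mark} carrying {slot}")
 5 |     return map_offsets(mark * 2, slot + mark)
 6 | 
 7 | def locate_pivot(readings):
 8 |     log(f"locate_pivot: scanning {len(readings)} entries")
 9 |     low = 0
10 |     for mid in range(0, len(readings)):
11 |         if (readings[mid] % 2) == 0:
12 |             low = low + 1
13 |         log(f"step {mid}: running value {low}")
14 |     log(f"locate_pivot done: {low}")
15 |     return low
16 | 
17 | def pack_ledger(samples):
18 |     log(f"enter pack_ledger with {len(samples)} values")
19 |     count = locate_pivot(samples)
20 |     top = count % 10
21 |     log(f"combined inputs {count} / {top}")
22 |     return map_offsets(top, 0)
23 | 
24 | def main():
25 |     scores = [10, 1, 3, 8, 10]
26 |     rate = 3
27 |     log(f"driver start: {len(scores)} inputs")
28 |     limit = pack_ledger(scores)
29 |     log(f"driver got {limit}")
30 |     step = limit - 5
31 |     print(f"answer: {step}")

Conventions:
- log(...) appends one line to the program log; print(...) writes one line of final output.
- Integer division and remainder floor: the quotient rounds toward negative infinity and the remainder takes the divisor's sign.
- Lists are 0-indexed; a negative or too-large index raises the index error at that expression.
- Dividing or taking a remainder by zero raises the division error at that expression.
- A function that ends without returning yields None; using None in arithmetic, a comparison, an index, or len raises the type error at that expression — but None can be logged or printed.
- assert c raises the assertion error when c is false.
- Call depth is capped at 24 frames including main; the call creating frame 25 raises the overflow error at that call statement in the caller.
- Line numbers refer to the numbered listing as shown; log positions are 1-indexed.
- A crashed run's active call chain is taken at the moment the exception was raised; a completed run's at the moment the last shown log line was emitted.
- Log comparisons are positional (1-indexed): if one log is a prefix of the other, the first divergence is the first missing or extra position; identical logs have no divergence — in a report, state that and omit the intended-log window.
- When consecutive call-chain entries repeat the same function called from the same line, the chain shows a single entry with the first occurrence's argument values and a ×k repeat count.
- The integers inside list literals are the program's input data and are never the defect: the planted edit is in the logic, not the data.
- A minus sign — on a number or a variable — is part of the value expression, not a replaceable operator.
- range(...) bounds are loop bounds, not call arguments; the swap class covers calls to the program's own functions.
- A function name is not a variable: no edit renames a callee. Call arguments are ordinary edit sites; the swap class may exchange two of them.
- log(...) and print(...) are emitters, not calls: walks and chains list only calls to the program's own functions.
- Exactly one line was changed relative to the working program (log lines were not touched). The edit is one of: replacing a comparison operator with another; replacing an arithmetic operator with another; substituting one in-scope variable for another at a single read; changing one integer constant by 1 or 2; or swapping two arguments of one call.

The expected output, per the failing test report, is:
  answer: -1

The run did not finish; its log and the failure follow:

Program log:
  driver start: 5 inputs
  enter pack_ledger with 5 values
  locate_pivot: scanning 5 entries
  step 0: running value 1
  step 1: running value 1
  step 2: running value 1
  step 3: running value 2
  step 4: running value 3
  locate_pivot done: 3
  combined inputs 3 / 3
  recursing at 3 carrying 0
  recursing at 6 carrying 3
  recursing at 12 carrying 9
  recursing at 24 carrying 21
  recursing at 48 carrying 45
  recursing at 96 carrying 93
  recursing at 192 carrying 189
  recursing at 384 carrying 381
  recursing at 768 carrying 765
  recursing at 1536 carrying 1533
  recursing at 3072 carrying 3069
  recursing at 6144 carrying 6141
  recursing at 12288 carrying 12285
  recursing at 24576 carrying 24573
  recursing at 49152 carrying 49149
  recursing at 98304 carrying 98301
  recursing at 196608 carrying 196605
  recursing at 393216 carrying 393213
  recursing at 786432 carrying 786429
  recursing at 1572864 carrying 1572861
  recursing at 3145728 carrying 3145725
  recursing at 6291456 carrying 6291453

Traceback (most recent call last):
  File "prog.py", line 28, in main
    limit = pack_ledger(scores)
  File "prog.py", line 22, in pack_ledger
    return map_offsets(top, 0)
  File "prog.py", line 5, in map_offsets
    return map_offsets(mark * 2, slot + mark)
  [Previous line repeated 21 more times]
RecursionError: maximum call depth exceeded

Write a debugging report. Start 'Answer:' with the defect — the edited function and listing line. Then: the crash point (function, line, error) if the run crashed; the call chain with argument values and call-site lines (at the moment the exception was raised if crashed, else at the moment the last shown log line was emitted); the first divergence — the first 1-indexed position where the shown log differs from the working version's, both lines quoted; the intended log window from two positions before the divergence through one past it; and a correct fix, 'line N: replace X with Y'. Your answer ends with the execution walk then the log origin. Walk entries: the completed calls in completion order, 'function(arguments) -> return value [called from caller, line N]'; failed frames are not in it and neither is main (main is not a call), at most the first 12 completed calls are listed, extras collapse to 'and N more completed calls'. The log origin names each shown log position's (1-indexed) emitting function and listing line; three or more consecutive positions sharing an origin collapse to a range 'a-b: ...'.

Answer: the defect is in map_offsets at line 5.
The tell: Position 12 is the first bad log line: 'recursing at 6 carrying 3' should read 'recursing at 1 carrying 3'.
Crash: map_offsets, line 5, RecursionError.
Call chain: main -> pack_ledger([10, 1, 3, 8, 10]) (called at line 28) -> map_offsets(3, 0) (called at line 22) -> map_offsets(6, 3) (called at line 5) ×21.
First divergence: position 12 — shown 'recursing at 6 carrying 3', intended 'recursing at 1 carrying 3'.
Intended log window:
  10: combined inputs 3 / 3
  11: recursing at 3 carrying 0
  12: recursing at 1 carrying 3
  13: driver got 4
Execution walk:
  locate_pivot([10, 1, 3, 8, 10]) -> 3  [called from pack_ledger, line 19]
Log line origins:
  1: emitted by main (line 27)
  2: emitted by pack_ledger (line 18)
  3: emitted by locate_pivot (line 8)
  4-8: emitted by locate_pivot (line 13)
  9: emitted by locate_pivot (line 14)
  10: emitted by pack_ledger (line 21)
  11-32: emitted by map_offsets (line 4)
A correct fix: line 5: replace `*` with `-`.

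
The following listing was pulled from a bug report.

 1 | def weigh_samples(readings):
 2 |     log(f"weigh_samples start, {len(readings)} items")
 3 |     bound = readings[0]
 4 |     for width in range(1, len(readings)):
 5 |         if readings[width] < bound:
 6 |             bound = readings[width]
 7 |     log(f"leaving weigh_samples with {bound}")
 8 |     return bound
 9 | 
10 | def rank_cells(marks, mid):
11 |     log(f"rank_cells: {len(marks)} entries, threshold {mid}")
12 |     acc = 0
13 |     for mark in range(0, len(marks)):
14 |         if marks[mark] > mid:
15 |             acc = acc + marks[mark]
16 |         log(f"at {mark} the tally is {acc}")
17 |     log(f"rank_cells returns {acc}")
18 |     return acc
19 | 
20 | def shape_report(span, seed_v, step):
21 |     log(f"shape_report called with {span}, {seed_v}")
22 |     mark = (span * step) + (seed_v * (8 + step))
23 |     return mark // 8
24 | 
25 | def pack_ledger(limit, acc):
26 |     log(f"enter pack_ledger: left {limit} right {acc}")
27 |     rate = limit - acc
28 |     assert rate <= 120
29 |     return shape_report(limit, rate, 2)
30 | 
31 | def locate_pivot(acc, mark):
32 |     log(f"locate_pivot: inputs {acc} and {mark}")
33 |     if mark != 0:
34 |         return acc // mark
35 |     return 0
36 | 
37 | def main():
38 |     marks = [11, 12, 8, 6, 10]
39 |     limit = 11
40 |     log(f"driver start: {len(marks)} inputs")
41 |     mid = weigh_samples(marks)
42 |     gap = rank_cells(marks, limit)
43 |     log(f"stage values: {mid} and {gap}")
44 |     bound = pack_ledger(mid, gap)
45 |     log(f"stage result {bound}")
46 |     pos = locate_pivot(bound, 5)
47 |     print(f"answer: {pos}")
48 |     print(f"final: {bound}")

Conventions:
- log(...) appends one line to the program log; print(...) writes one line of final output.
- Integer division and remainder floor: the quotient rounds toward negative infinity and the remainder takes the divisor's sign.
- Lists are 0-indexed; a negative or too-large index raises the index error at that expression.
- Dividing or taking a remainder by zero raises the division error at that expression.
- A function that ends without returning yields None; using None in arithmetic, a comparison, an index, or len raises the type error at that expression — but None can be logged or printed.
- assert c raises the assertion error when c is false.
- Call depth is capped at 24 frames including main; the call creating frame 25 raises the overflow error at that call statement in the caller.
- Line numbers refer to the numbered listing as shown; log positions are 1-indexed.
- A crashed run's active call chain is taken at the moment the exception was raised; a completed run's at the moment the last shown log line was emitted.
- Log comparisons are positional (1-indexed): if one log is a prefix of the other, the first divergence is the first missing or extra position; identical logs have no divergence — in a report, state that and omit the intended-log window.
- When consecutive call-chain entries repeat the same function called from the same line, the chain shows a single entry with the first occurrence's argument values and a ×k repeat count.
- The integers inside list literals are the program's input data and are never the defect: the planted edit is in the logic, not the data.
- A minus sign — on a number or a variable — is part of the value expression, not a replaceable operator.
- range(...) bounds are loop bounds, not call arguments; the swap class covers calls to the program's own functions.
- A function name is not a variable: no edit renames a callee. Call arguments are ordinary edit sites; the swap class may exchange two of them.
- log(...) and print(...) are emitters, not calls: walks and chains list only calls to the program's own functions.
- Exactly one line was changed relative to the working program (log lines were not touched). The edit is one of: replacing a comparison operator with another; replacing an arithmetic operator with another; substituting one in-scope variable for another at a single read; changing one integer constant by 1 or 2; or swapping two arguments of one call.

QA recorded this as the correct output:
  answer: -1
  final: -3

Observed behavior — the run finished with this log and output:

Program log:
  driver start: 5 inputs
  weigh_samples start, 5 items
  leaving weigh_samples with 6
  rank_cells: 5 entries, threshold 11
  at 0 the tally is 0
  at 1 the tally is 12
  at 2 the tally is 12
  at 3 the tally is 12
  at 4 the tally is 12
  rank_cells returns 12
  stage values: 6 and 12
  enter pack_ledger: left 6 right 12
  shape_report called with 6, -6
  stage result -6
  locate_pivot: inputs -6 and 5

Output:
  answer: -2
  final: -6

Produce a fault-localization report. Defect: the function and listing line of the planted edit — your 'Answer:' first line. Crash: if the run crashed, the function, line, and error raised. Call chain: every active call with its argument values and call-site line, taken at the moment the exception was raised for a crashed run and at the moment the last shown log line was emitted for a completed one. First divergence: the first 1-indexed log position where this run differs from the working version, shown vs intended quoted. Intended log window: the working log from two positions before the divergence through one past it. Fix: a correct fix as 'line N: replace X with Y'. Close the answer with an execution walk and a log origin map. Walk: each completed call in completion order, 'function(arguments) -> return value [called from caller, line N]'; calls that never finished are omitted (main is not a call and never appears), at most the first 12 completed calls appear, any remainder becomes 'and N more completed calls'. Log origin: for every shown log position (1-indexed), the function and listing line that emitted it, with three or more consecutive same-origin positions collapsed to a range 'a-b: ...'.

Answer: the defect is in shape_report at line 22.
Key observation: Log line 14 is where behavior first shows: 'stage result -6' appears instead of 'stage result -3'.
Call chain: main -> locate_pivot(-6, 5) (called at line 46).
First divergence: position 14; shown 'stage result -6' vs intended 'stage result -3'.
Intended log window:
  12: enter pack_ledger: left 6 right 12
  13: shape_report called with 6, -6
  14: stage result -3
  15: locate_pivot: inputs -3 and 5
Execution walk:
  weigh_samples([11, 12, 8, 6, 10]) -> 6  [called from main, line 41]
  rank_cells([11, 12, 8, 6, 10], 11) -> 12  [called from main, line 42]
  shape_report(6, -6, 2) -> -6  [called from pack_ledger, line 29]
  pack_ledger(6, 12) -> -6  [called from main, line 44]
  locate_pivot(-6, 5) -> -2  [called from main, line 46]
Log origin:
  1: emitted by main (line 40)
  2: emitted by weigh_samples (line 2)
  3: emitted by weigh_samples (line 7)
  4: emitted by rank_cells (line 11)
  5-9: emitted by rank_cells (line 16)
  10: emitted by rank_cells (line 17)
  11: emitted by main (line 43)
  12: emitted by pack_ledger (line 26)
  13: emitted by shape_report (line 21)
  14: emitted by main (line 45)
  15: emitted by locate_pivot (line 32)
A correct fix: line 22: replace `8 + step` with `8 - step`.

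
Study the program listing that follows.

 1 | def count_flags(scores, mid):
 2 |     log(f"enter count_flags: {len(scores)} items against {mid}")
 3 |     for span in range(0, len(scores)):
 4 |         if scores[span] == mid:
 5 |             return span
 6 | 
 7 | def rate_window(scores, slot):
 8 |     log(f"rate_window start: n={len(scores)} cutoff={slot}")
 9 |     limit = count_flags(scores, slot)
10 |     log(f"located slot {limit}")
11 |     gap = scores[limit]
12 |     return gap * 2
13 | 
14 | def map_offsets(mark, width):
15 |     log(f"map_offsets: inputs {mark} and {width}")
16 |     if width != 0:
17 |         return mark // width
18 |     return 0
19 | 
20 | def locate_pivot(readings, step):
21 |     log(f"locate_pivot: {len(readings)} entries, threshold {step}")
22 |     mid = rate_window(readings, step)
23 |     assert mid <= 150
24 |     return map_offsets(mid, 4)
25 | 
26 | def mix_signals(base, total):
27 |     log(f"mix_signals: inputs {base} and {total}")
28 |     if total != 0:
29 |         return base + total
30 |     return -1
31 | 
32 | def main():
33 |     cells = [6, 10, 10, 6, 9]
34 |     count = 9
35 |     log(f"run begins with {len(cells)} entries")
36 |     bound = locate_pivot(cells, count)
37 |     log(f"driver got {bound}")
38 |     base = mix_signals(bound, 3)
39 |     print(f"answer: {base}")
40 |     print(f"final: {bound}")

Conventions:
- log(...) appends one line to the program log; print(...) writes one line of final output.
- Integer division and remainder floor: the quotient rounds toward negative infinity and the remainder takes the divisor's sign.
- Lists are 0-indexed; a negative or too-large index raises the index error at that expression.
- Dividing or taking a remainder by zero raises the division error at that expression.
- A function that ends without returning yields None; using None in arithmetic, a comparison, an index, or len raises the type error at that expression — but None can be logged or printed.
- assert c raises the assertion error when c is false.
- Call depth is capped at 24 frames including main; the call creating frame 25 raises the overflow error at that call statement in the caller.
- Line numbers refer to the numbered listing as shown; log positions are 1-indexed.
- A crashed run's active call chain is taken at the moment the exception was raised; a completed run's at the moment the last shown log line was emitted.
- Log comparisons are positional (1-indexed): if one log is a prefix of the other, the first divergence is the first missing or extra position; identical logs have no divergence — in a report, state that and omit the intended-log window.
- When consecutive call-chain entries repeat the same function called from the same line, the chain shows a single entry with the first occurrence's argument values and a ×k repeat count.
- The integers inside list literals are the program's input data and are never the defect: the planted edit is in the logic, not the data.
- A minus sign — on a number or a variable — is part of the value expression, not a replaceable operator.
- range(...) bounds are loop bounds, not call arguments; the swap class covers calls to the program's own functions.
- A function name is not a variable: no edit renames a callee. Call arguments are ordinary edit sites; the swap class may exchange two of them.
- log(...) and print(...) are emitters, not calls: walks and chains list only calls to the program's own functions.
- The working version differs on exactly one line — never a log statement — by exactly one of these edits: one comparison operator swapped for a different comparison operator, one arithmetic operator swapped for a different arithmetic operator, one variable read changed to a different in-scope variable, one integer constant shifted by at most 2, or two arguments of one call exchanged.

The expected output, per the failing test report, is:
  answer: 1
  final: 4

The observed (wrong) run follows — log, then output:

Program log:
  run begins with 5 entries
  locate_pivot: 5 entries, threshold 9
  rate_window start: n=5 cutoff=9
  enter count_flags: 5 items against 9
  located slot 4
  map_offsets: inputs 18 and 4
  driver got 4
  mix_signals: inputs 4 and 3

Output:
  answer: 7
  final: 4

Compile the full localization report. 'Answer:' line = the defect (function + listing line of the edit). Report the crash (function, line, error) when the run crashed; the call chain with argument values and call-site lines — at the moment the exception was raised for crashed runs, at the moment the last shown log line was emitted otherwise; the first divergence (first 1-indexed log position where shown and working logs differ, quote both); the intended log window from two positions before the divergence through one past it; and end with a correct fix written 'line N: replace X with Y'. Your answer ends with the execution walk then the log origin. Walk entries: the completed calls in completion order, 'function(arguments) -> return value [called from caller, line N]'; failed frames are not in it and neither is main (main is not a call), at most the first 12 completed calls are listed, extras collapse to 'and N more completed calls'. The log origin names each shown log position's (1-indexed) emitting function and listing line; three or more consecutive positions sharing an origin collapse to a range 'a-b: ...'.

Answer: the defect is in mix_signals at line 29.
Key fact: Every logged value matches the working version; the printed result is what differs.
Call chain: main -> mix_signals(4, 3) (called at line 38).
First divergence: none — the logs agree in full.
Execution walk:
  count_flags([6, 10, 10, 6, 9], 9) -> 4  [called from rate_window, line 9]
  rate_window([6, 10, 10, 6, 9], 9) -> 18  [called from locate_pivot, line 22]
  map_offsets(18, 4) -> 4  [called from locate_pivot, line 24]
  locate_pivot([6, 10, 10, 6, 9], 9) -> 4  [called from main, line 36]
  mix_signals(4, 3) -> 7  [called from main, line 38]
Log line origins:
  1: logged in main at line 35
  2: logged in locate_pivot at line 21
  3: logged in rate_window at line 8
  4: logged in count_flags at line 2
  5: logged in rate_window at line 10
  6: logged in map_offsets at line 15
  7: logged in main at line 37
  8: logged in mix_signals at line 27
A correct fix: line 29: replace `+` with `%`.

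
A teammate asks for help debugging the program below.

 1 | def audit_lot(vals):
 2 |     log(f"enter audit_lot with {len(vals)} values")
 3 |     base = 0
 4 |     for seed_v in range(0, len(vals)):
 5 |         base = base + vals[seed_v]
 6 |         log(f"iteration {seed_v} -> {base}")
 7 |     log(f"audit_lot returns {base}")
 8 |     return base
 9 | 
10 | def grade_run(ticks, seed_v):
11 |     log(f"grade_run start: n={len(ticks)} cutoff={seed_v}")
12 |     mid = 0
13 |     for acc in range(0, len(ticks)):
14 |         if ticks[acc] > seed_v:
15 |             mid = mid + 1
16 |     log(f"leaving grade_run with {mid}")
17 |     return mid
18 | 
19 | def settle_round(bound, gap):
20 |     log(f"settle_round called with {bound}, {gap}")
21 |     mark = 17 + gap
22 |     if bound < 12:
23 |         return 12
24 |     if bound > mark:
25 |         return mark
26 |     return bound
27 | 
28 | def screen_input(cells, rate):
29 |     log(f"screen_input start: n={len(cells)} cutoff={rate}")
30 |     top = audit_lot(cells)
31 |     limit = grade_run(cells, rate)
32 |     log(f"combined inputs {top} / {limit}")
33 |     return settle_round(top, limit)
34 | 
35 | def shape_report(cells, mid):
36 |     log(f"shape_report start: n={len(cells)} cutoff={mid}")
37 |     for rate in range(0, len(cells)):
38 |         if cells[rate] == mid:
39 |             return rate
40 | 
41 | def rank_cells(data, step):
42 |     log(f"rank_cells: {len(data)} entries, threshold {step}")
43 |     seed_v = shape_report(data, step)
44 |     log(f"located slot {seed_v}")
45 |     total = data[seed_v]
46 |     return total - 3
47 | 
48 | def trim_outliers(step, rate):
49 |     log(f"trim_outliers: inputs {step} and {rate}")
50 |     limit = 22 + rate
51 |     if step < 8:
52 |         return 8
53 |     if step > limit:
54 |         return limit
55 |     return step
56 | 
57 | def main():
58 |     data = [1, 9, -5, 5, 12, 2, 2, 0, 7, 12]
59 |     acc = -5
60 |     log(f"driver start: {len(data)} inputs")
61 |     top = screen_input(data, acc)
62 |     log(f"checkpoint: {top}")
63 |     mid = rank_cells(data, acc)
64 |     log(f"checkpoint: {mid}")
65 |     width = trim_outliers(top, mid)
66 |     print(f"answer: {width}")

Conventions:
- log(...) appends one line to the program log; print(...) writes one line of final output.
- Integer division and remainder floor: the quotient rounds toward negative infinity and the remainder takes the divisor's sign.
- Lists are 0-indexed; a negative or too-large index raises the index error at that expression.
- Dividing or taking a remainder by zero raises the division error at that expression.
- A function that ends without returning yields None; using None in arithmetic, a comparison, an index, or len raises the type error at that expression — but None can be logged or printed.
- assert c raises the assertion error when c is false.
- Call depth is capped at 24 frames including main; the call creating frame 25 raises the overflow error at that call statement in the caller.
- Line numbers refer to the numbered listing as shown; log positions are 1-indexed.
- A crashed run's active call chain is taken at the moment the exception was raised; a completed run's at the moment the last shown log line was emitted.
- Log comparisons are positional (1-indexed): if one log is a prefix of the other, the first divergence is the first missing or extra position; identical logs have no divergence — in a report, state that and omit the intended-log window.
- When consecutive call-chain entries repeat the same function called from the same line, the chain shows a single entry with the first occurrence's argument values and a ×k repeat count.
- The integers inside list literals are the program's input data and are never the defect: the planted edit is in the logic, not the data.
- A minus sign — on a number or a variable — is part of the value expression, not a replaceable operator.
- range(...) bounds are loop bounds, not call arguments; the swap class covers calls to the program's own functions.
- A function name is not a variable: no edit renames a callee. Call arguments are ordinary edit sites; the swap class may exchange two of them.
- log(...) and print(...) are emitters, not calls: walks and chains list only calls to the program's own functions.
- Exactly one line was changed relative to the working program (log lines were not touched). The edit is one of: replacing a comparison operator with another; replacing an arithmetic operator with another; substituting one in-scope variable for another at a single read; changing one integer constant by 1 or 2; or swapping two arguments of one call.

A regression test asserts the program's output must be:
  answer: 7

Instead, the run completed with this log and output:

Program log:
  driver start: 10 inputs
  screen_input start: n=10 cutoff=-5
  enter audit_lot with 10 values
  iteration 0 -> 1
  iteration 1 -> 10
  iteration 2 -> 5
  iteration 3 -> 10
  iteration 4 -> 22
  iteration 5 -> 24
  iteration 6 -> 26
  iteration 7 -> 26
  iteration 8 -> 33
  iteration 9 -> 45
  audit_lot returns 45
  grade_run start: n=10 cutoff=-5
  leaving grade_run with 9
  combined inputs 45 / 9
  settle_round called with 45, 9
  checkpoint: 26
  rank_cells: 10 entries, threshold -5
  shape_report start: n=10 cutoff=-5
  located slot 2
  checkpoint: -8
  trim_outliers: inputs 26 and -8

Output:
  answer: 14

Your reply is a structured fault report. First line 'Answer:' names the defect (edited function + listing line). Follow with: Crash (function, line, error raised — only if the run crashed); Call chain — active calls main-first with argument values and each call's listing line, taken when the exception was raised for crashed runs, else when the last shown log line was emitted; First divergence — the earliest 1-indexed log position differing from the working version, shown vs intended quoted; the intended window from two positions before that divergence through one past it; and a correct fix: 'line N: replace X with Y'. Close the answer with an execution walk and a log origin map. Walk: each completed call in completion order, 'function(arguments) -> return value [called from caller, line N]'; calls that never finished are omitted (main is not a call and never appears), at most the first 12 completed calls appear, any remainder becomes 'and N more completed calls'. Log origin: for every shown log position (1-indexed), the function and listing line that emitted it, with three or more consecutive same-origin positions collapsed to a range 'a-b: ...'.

Answer: the defect is in rank_cells at line 46.
Key fact: Log line 23 is where behavior first shows: 'checkpoint: -8' appears instead of 'checkpoint: -15'.
Call chain: main -> trim_outliers(26, -8) (called at line 65).
First divergence: at position 23 the run shows 'checkpoint: -8' where the working version logs 'checkpoint: -15'.
Intended log window:
  21: shape_report start: n=10 cutoff=-5
  22: located slot 2
  23: checkpoint: -15
  24: trim_outliers: inputs 26 and -15
Execution walk:
  audit_lot([1, 9, -5, 5, 12, 2, 2, 0, 7, 12]) -> 45  [called from screen_input, line 30]
  grade_run([1, 9, -5, 5, 12, 2, 2, 0, 7, 12], -5) -> 9  [called from screen_input, line 31]
  settle_round(45, 9) -> 26  [called from screen_input, line 33]
  screen_input([1, 9, -5, 5, 12, 2, 2, 0, 7, 12], -5) -> 26  [called from main, line 61]
  shape_report([1, 9, -5, 5, 12, 2, 2, 0, 7, 12], -5) -> 2  [called from rank_cells, line 43]
  rank_cells([1, 9, -5, 5, 12, 2, 2, 0, 7, 12], -5) -> -8  [called from main, line 63]
  trim_outliers(26, -8) -> 14  [called from main, line 65]
Log line origins:
  1: logged in main at line 60
  2: logged in screen_input at line 29
  3: logged in audit_lot at line 2
  4-13: logged in audit_lot at line 6
  14: logged in audit_lot at line 7
  15: logged in grade_run at line 11
  16: logged in grade_run at line 16
  17: logged in screen_input at line 32
  18: logged in settle_round at line 20
  19: logged in main at line 62
  20: logged in rank_cells at line 42
  21: logged in shape_report at line 36
  22: logged in rank_cells at line 44
  23: logged in main at line 64
  24: logged in trim_outliers at line 49
A correct fix: line 46: replace `-` with `*`.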